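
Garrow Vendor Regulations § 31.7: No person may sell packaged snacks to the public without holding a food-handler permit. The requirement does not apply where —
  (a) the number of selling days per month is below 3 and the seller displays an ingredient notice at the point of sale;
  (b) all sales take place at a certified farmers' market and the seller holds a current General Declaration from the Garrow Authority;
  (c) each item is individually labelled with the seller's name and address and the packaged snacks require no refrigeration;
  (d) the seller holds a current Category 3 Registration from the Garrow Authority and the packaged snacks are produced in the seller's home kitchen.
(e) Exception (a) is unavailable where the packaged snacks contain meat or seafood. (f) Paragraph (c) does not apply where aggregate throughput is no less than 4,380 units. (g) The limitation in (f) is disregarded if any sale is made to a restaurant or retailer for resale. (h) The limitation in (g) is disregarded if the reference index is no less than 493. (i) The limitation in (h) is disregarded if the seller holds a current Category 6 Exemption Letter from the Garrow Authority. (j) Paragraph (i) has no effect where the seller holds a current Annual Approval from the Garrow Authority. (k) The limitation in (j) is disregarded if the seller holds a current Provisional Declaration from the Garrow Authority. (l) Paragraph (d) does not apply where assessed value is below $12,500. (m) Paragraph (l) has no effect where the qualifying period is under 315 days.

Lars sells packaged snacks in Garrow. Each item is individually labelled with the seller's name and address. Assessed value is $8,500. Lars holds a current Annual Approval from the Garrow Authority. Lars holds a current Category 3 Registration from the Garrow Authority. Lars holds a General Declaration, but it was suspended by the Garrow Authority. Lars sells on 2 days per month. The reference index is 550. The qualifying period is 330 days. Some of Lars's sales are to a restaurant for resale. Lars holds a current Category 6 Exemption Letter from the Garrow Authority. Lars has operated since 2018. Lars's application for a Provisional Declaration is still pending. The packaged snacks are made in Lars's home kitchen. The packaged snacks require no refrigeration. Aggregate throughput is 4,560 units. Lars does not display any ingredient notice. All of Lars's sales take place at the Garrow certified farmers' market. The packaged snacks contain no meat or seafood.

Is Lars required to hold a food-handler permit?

Exception (a) requires that the seller displays an ingredient notice at the point of sale; but no ingredient notice is displayed, so (a) is unavailable.
Exception (b) fails — no current General Declaration is held.
All of (c)'s requirements are met (items are individually labelled; the packaged snacks are shelf-stable). However, paragraphs (f)–(k) must be considered: (f) operates against (c): aggregate throughput is 4,560 units, meeting the 4,380 units threshold. (g) would limit (f) — some sales are to a restaurant for resale — but (h) sets (g) aside: (h) applies — the reference index is 550, meeting the 493 threshold. (i) operates (a current Category 6 Exemption Letter is held), but is displaced by (j): (j) applies — a current Annual Approval is held. (k), which would lift (j), is not engaged — the Provisional Declaration is not current. So (c) is unavailable.
Exception (d)'s conditions are all satisfied: a current Category 3 Registration is held; the packaged snacks are home-kitchen produced. But applying paragraphs (l)–(m): (l) operates against (d): assessed value is $8,500, below the $12,500 limit. (m) is not engaged (the qualifying period is 330 days, not under 315 days), so (l) stands. So (d) is unavailable.
No exception displaces § 31.7.

Yes — Lars must hold a food-handler permit.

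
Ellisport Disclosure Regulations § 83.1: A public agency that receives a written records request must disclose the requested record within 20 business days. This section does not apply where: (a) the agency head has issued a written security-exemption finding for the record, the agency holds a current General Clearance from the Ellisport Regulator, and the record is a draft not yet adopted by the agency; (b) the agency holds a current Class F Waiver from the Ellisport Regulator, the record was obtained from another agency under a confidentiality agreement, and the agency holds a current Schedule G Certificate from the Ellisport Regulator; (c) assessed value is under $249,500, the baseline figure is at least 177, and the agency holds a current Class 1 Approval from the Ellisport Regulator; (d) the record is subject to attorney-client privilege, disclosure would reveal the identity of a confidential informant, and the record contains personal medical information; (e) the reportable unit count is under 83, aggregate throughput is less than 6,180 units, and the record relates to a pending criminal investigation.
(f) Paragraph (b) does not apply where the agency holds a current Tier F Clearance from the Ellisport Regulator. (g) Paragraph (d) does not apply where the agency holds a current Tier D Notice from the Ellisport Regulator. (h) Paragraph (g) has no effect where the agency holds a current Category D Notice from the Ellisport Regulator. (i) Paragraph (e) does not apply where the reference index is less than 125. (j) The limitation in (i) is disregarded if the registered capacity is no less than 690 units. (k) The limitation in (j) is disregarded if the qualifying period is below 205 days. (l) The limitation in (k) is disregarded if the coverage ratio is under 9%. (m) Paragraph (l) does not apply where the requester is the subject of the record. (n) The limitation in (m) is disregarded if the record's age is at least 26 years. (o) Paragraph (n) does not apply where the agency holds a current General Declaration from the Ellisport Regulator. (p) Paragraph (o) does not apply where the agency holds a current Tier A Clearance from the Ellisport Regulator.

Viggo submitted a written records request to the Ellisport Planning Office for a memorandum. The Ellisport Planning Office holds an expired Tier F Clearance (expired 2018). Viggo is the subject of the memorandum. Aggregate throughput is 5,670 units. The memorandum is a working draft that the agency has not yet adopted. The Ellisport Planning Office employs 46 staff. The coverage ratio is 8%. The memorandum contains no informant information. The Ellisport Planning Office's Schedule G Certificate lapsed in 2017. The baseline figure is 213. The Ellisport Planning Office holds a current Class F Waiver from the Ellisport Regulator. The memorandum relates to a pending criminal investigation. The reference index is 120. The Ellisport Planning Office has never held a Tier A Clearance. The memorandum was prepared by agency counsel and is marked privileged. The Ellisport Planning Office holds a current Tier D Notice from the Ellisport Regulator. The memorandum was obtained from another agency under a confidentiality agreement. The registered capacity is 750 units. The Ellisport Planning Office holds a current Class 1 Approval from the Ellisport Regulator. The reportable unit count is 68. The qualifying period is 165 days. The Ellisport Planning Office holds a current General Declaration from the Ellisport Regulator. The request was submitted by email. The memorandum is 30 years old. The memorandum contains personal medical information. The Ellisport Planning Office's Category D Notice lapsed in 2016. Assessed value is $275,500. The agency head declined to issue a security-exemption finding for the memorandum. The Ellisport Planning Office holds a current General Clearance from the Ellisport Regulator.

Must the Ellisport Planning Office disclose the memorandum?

Yes — the Ellisport Planning Office must disclose the memorandum.

Exception (a) fails — the agency head declined to issue a security-exemption finding.
Exception (b) requires that the agency holds a current Schedule G Certificate from the Ellisport Regulator; but no current Schedule G Certificate is held, so (b) is unavailable.
Exception (c) requires that assessed value is under $249,500; but assessed value is $275,500, not under $249,500, so (c) is unavailable.
Exception (d) requires that disclosure would reveal the identity of a confidential informant; but the memorandum contains no informant information, so (d) is unavailable.
All of (e)'s requirements are met (the reportable unit count is 68, under the 83 limit; aggregate throughput is 5,670 units, less than the 6,180 units limit; the memorandum relates to a pending investigation). But applying paragraphs (i)–(p): (i) is engaged — the reference index is 120, less than the 125 limit. (j) would limit (i) — the registered capacity is 750 units, meeting the 690 units threshold — but (k) sets (j) aside: (k) is triggered — the qualifying period is 165 days, below the 205 days limit. (l) operates (the coverage ratio is 8%, under the 9% limit), but is displaced by (m): (m) operates against (l): Viggo is the subject of the memorandum. (n) would limit (m) — the record's age is 30 years, meeting the 26 years threshold — but (o) sets (n) aside: (o) operates against (n): a current General Declaration is held. (p), which would lift (o), is not triggered — there is no Tier A Clearance in force. (e) is therefore removed.
Every exception is unavailable, so the rule governs.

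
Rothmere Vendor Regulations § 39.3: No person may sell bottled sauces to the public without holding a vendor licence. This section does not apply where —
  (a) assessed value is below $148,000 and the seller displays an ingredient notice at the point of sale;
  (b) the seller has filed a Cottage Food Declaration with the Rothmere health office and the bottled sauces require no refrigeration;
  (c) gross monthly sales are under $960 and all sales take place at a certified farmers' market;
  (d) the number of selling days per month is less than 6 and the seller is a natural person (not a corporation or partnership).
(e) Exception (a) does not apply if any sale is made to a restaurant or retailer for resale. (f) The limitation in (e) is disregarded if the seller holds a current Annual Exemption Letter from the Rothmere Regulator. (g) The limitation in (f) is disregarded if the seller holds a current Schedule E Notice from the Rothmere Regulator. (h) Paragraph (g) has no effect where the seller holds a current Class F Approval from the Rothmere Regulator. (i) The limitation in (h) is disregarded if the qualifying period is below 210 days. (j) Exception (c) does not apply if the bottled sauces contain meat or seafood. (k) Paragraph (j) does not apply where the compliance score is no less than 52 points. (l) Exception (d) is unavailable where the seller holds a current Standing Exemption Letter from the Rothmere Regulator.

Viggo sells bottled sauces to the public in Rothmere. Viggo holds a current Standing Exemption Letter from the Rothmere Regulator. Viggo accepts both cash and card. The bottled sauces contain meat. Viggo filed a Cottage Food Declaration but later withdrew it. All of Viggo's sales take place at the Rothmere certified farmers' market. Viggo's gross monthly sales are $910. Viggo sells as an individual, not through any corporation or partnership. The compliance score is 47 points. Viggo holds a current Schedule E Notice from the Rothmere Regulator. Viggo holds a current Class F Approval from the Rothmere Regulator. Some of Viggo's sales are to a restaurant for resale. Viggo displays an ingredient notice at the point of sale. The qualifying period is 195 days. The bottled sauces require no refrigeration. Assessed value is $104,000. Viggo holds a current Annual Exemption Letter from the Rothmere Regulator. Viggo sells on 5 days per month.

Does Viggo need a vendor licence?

Exception (a)'s conditions are all satisfied: assessed value is $104,000, below the $148,000 limit; an ingredient notice is displayed. But applying paragraphs (e)–(i): (e) operates against (a): some sales are to a restaurant for resale. (f) operates (a current Annual Exemption Letter is held), but is overridden by (g): (g) operates against (f): a current Schedule E Notice is held. (h) would limit (g) — a current Class F Approval is held — but (i) sets (h) aside: (i) operates against (h): the qualifying period is 195 days, below the 210 days limit. (a) is therefore removed.
Exception (b) does not apply: the Cottage Food Declaration was withdrawn.
Exception (c)'s conditions are all satisfied: gross monthly sales are $910, under the $960 limit; all sales are at a certified farmers' market. However, paragraphs (j)–(k) must be considered: (j) operates against (c): the bottled sauces contain meat. (k) does not operate here (the compliance score is 47 points, short of 52 points), so (j) stands. Exception (c) does not apply.
Exception (d)'s conditions are all satisfied: the number of selling days per month is 5, less than the 6 limit; the seller is a natural person. Turning to paragraph (l): (l) applies — a current Standing Exemption Letter is held. Exception (d) does not apply.
No exception applies. The general rule governs.

Yes — Viggo must hold a vendor licence.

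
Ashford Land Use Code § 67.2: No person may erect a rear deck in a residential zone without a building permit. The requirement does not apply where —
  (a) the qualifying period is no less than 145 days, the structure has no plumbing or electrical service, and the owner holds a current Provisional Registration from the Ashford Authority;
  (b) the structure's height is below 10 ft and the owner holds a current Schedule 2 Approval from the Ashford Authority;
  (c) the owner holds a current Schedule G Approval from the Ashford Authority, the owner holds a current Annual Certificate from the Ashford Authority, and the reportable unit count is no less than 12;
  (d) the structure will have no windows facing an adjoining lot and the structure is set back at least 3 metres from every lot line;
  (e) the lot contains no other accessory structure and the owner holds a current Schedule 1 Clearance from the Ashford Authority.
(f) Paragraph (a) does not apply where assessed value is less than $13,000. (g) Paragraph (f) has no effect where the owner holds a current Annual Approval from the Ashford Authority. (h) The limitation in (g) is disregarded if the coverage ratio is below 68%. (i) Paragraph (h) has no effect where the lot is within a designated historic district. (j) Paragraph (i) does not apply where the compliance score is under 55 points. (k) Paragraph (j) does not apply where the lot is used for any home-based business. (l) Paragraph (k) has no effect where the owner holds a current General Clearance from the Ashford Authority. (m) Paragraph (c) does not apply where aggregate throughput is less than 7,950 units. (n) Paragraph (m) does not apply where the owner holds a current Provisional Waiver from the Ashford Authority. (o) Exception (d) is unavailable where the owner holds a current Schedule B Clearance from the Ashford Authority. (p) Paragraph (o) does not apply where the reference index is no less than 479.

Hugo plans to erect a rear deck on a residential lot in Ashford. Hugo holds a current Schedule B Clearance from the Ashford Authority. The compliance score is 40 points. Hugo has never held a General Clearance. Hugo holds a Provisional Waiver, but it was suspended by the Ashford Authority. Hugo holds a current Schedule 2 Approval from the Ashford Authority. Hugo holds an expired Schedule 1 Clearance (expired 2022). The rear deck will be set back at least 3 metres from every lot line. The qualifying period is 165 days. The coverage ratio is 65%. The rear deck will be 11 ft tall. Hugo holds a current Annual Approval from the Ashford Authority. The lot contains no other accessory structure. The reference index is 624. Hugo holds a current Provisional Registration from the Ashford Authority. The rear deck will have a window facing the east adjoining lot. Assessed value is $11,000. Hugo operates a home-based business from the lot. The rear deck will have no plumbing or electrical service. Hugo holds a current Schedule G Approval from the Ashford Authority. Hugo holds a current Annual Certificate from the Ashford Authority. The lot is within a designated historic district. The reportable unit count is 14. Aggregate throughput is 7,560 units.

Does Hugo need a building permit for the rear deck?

No — exception (a) applies; Hugo does not need a building permit.

Exception (a): the qualifying period is 165 days, meeting the 145 days threshold; there is no plumbing or electrical service; a current Provisional Registration is held — every condition holds. Under paragraphs (f)–(l): (f) applies (assessed value is $11,000, less than the $13,000 limit), but is set aside by (g): (g) operates against (f): a current Annual Approval is held. (h) would limit (g) — the coverage ratio is 65%, below the 68% limit — but (i) sets (h) aside: (i) is triggered — the lot is in a historic district. (j) is triggered (the compliance score is 40 points, under the 55 points limit), but is itself disapplied by (k): (k) operates against (j): a home-based business operates on the lot. (l) is not engaged (there is no General Clearance in force), so (k) stands. So (a) applies.
Exception (b) does not apply: the structure's height is 11 ft, not below 10 ft.
Exception (c)'s conditions are all satisfied: a current Schedule G Approval is held; a current Annual Certificate is held; the reportable unit count is 14, meeting the 12 threshold. But: (m) operates against (c): aggregate throughput is 7,560 units, less than the 7,950 units limit. (n) is not triggered (no current Provisional Waiver is held), so (m) stands. (c) is therefore removed.
Exception (d) does not apply: a window faces an adjoining lot.
Exception (e) does not apply: there is no Schedule 1 Clearance in force.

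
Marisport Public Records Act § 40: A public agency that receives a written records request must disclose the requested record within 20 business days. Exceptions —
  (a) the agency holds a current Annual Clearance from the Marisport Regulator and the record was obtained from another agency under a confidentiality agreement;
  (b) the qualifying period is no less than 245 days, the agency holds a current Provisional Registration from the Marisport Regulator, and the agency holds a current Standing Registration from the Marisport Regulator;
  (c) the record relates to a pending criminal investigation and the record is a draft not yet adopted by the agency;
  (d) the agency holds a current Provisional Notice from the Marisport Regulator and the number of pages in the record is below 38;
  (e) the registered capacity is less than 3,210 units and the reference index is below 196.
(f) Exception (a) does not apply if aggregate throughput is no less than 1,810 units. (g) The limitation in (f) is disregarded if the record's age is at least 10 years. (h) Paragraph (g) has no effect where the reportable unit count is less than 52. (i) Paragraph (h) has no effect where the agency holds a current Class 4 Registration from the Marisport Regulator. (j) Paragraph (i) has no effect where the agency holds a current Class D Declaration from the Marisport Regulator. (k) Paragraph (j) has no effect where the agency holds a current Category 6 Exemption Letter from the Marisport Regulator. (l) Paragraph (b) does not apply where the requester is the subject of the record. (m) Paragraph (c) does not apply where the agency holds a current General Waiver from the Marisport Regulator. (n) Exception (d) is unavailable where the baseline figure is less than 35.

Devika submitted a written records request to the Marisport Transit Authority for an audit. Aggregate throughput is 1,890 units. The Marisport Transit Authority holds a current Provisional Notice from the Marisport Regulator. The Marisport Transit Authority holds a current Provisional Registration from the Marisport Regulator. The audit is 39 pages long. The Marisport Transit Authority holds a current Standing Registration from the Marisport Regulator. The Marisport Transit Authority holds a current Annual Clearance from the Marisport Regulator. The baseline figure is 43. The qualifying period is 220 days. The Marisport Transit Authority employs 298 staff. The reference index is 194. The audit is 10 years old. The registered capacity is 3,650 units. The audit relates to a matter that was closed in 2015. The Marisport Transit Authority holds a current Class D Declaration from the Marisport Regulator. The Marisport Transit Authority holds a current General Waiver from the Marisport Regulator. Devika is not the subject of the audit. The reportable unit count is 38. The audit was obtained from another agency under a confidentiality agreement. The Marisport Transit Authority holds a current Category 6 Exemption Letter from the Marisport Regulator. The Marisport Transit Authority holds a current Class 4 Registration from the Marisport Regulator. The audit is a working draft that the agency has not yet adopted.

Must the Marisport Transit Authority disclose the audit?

No — exception (a) applies; the Marisport Transit Authority is not required to disclose the audit.

Exception (a)'s conditions are all satisfied: a current Annual Clearance is held; the audit was obtained under a confidentiality agreement. Considering the limiting provisions: (f) would limit (a) — aggregate throughput is 1,890 units, meeting the 1,810 units threshold — but (g) sets (f) aside: (g) operates against (f): the record's age is 10 years, meeting the 10 years threshold. (h) is triggered (the reportable unit count is 38, less than the 52 limit), but is set aside by (i): (i) operates against (h): a current Class 4 Registration is held. (j) would limit (i) — a current Class D Declaration is held — but (k) sets (j) aside: (k) is engaged — a current Category 6 Exemption Letter is held. So (a) applies.
Exception (b) fails — the qualifying period is 220 days, short of 245 days.
Exception (c) requires that the record relates to a pending criminal investigation; but the audit relates to a closed matter, so (c) is unavailable.
Exception (d) fails — the number of pages in the record is 39, not below 38.
Exception (e) fails — the registered capacity is 3,650 units, not less than 3,210 units.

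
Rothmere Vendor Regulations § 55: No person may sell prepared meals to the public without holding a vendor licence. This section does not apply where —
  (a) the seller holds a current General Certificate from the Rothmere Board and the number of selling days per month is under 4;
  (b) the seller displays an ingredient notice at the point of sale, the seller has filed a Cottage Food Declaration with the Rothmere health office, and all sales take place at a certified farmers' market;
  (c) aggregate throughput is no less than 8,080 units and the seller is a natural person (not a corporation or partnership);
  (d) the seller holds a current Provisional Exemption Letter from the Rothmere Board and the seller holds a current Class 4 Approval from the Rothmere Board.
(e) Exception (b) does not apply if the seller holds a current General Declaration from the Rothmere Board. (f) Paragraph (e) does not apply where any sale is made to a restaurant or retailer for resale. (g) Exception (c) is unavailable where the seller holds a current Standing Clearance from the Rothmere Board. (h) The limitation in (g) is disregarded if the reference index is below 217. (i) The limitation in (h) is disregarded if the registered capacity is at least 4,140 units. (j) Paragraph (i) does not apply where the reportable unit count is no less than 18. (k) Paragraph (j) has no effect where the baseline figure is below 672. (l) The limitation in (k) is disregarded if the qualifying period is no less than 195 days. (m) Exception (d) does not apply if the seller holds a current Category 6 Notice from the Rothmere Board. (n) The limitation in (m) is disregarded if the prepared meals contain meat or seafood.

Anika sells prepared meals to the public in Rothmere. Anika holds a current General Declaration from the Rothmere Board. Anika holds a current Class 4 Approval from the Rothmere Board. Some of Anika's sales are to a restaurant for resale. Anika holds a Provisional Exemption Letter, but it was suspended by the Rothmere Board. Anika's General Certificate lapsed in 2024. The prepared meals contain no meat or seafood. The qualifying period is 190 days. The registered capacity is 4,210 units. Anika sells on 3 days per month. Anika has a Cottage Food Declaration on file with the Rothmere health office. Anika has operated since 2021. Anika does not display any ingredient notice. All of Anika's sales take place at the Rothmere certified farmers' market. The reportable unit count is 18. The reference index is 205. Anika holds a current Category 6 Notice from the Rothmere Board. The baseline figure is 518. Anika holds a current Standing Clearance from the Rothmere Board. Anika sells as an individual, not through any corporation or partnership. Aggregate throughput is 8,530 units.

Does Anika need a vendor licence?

Yes — Anika must hold a vendor licence.

Exception (a) does not apply: no current General Certificate is held.
Exception (b) requires that the seller displays an ingredient notice at the point of sale; but no ingredient notice is displayed, so (b) is unavailable.
Exception (c): aggregate throughput is 8,530 units, meeting the 8,080 units threshold; the seller is a natural person — every condition holds. But: (g) operates against (c): a current Standing Clearance is held. (h) would limit (g) — the reference index is 205, below the 217 limit — but (i) sets (h) aside: (i) operates against (h): the registered capacity is 4,210 units, meeting the 4,140 units threshold. (j) is triggered (the reportable unit count is 18, meeting the 18 threshold), but is set aside by (k): (k) operates against (j): the baseline figure is 518, below the 672 limit. (l), which would lift (k), is inapplicable — the qualifying period is 190 days, short of 195 days. Exception (c) does not apply.
Exception (d) fails — no current Provisional Exemption Letter is held.
Every exception is unavailable, so the rule governs.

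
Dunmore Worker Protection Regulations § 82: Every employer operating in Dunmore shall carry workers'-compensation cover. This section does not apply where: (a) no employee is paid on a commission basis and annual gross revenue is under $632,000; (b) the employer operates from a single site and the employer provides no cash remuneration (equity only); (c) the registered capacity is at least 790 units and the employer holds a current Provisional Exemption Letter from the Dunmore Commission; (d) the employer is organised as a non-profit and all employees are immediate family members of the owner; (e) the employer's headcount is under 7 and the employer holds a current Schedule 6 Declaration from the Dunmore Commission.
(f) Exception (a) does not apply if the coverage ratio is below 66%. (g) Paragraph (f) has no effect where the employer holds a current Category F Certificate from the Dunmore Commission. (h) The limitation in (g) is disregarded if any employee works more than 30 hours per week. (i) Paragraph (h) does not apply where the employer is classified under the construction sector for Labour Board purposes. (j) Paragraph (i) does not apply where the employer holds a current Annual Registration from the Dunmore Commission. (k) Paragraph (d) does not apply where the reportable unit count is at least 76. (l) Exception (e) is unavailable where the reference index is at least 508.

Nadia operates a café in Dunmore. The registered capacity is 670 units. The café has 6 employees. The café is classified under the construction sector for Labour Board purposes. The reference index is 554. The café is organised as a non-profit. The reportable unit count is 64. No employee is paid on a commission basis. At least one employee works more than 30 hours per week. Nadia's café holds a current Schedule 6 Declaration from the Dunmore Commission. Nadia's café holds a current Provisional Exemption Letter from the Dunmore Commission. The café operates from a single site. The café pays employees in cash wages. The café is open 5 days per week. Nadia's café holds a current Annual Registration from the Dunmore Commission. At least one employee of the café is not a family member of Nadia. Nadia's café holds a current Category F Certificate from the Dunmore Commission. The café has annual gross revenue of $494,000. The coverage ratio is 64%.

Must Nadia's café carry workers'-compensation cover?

Exception (a) is satisfied on its face — no employee is paid on commission; annual gross revenue is $494,000, under the $632,000 limit. Turning to paragraphs (f)–(j): (f) operates against (a): the coverage ratio is 64%, below the 66% limit. (g) operates (a current Category F Certificate is held), but is displaced by (h): (h) is triggered — at least one employee exceeds 30 hours/week. (i) operates (the café is classified under the construction sector), but is itself disapplied by (j): (j) operates against (i): a current Annual Registration is held. (a) is therefore removed.
Exception (b) does not apply: employees are paid cash wages.
Exception (c) fails — the registered capacity is 670 units, short of 790 units.
Exception (d) requires that all employees are immediate family members of the owner; but at least one employee is not a family member, so (d) is unavailable.
Exception (e)'s conditions are all satisfied: the employer's headcount is 6, under the 7 limit; a current Schedule 6 Declaration is held. But: (l) is engaged — the reference index is 554, meeting the 508 threshold. (e) is therefore removed.
Every exception is unavailable, so the rule governs.

Yes — Nadia's café must carry workers'-compensation cover.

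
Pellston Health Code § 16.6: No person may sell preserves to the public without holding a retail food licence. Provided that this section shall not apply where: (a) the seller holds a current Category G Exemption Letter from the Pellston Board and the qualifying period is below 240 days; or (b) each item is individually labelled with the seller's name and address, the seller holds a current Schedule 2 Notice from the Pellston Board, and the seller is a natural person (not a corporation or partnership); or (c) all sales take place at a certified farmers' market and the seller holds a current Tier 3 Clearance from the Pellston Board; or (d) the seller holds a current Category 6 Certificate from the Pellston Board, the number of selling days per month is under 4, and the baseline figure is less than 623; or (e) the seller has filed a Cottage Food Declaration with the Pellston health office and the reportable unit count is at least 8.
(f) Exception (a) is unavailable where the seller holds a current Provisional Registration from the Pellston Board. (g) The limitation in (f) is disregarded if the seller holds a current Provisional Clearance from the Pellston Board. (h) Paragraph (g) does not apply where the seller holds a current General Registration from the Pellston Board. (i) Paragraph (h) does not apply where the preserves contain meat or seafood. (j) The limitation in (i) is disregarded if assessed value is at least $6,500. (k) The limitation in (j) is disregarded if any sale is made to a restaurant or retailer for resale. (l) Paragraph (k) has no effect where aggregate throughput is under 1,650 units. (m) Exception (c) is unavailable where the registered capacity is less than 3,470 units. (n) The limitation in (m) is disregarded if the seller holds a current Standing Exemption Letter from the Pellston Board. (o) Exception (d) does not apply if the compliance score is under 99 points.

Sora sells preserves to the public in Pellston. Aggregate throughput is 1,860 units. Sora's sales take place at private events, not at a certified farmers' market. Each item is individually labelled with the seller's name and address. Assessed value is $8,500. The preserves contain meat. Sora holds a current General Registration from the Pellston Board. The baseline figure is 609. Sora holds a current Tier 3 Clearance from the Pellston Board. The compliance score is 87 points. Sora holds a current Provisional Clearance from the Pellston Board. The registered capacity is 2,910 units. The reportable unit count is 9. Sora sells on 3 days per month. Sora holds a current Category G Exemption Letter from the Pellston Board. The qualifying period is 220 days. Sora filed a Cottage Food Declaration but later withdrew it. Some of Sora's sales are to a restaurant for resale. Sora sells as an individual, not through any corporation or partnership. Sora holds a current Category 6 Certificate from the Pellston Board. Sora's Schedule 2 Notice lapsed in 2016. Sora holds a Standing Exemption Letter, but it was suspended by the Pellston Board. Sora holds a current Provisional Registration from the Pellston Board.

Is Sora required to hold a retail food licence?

No — exception (a) applies; Sora is not required to hold a retail food licence.

Exception (a) is satisfied on its face — a current Category G Exemption Letter is held; the qualifying period is 220 days, below the 240 days limit. Considering the limiting provisions: (f) would limit (a) — a current Provisional Registration is held — but (g) sets (f) aside: (g) operates against (f): a current Provisional Clearance is held. (h) would limit (g) — a current General Registration is held — but (i) sets (h) aside: (i) is triggered — the preserves contain meat. (j) would limit (i) — assessed value is $8,500, meeting the $6,500 threshold — but (k) sets (j) aside: (k) operates against (j): some sales are to a restaurant for resale. (l), which would lift (k), is not triggered — aggregate throughput is 1,860 units, not under 1,650 units. So (a) applies.
Exception (b) fails — the Schedule 2 Notice is not current.
Exception (c) requires that all sales take place at a certified farmers' market; but sales are at private events, not a certified farmers' market, so (c) is unavailable.
Exception (d) is satisfied on its face — a current Category 6 Certificate is held; the number of selling days per month is 3, under the 4 limit; the baseline figure is 609, less than the 623 limit. But: (o) applies — the compliance score is 87 points, under the 99 points limit. (d) is therefore removed.
Exception (e) fails — the Cottage Food Declaration was withdrawn.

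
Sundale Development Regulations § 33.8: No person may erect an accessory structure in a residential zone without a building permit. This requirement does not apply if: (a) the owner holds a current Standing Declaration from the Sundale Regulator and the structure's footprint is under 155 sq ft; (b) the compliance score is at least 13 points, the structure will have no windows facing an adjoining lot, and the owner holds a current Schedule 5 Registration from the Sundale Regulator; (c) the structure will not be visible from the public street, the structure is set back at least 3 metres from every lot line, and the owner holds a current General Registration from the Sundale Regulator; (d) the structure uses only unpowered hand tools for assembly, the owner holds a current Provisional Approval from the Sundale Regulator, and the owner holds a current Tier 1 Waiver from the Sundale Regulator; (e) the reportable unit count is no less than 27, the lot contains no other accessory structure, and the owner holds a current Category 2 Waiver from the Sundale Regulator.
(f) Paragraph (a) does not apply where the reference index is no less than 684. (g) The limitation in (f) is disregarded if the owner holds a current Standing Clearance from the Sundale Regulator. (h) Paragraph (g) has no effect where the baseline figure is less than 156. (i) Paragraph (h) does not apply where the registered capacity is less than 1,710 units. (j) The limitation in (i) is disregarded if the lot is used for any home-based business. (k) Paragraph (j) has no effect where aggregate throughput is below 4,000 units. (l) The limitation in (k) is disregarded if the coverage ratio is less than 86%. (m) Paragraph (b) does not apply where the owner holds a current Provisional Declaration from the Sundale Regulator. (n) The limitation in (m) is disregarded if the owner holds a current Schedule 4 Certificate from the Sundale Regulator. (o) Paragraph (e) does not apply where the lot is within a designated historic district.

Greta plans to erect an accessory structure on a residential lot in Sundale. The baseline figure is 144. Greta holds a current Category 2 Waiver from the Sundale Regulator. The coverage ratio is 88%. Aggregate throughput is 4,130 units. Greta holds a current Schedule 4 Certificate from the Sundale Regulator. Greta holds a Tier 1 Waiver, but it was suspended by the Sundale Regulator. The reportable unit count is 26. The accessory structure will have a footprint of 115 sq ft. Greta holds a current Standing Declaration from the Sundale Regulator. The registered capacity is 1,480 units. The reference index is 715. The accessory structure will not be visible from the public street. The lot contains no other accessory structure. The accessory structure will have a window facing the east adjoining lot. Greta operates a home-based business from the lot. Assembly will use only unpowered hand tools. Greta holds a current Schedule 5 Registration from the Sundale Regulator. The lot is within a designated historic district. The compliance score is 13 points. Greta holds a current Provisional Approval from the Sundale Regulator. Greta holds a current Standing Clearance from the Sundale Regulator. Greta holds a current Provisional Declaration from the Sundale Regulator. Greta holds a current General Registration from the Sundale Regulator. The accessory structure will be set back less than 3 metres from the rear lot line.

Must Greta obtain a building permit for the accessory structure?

Yes — Greta must obtain a building permit.

Exception (a)'s conditions are all satisfied: a current Standing Declaration is held; the structure's footprint is 115 sq ft, under the 155 sq ft limit. But applying paragraphs (f)–(l): (f) operates against (a): the reference index is 715, meeting the 684 threshold. (g) would limit (f) — a current Standing Clearance is held — but (h) sets (g) aside: (h) is triggered — the baseline figure is 144, less than the 156 limit. (i) is triggered (the registered capacity is 1,480 units, less than the 1,710 units limit), but yields to (j): (j) operates against (i): a home-based business operates on the lot. (k) is not engaged (aggregate throughput is 4,130 units, not below 4,000 units), so (j) stands. Exception (a) does not apply.
Exception (b) requires that the structure will have no windows facing an adjoining lot; but a window faces an adjoining lot, so (b) is unavailable.
Exception (c) does not apply: the rear setback is under 3 m.
Exception (d) does not apply: no current Tier 1 Waiver is held.
Exception (e) fails — the reportable unit count is 26, short of 27.
Every exception is unavailable, so the rule governs.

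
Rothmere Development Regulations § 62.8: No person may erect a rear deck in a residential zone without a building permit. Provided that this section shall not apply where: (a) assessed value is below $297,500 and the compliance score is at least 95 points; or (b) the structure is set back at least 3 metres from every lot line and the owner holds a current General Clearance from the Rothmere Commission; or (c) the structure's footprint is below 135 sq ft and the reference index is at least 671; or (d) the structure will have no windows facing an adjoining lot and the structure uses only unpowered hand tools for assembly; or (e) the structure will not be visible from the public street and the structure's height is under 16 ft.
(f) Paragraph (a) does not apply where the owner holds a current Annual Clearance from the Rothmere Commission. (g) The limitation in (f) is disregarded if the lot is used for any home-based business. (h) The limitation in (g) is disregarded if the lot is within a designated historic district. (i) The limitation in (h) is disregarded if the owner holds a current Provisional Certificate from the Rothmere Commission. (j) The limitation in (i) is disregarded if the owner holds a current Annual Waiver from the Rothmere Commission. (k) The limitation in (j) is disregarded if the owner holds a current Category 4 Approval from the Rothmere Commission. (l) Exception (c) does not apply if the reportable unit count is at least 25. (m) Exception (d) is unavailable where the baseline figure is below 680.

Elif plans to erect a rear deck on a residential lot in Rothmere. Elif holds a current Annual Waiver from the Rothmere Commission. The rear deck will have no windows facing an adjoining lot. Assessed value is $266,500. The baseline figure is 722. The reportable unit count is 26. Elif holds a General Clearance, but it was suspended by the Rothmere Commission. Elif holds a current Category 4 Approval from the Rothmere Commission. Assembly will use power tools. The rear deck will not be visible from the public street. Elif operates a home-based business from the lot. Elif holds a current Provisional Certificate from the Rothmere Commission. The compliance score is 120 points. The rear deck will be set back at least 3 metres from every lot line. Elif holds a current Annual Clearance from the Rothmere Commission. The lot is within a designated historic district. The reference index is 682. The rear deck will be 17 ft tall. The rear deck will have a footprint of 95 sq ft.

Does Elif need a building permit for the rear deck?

Exception (a) is satisfied on its face — assessed value is $266,500, below the $297,500 limit; the compliance score is 120 points, meeting the 95 points threshold. Under paragraphs (f)–(k): (f) is engaged (a current Annual Clearance is held), but is displaced by (g): (g) is triggered — a home-based business operates on the lot. (h) would limit (g) — the lot is in a historic district — but (i) sets (h) aside: (i) is engaged — a current Provisional Certificate is held. (j) applies (a current Annual Waiver is held), but is displaced by (k): (k) applies — a current Category 4 Approval is held. So (a) applies.
Exception (b) requires that the owner holds a current General Clearance from the Rothmere Commission; but there is no General Clearance in force, so (b) is unavailable.
All of (c)'s requirements are met (the structure's footprint is 95 sq ft, below the 135 sq ft limit; the reference index is 682, meeting the 671 threshold). But applying paragraph (l): (l) operates against (c): the reportable unit count is 26, meeting the 25 threshold. Exception (c) does not apply.
Exception (d) requires that the structure uses only unpowered hand tools for assembly; but assembly uses power tools, so (d) is unavailable.
Exception (e) does not apply: the structure's height is 17 ft, not under 16 ft.

No — exception (a) applies; Elif does not need a building permit.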